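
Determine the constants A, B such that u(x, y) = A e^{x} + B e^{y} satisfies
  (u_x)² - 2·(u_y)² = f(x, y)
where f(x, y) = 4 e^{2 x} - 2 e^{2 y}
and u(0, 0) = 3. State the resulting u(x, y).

Substitute the ansatz u = A e^{x} + B e^{y} into the left-hand side.
Derivatives of the ansatz:
  u_x = A e^{x}
  u_y = B e^{y}
Term by term:
  (u_x)² = A^{2} e^{2 x}
  -2·(u_y)² = - 2 B^{2} e^{2 y}
So the left-hand side equals
  A^{2} e^{2 x} - 2 B^{2} e^{2 y}
This must equal f(x, y) = 4 e^{2 x} - 2 e^{2 y} identically.
Matching coefficients of the independent functions:
  [e^{2 x}]:  A^{2} = 4
  [e^{2 y}]:  - 2 B^{2} = -2
These equations allow (A, B) = (-2, -1) or (-2, 1) or (2, -1) or (2, 1).
Impose the point condition(s):
  u(0, 0) = 3  ⟹  A + B = 3
Only A = 2, B = 1 satisfies everything.
Hence u(x, y) = 2 e^{x} + e^{y}.

Answer: u(x, y) = 2 e^{x} + e^{y}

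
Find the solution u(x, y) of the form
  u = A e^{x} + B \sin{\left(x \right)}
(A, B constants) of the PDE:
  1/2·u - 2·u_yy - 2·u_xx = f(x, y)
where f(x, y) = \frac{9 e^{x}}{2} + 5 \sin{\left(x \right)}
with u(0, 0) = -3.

Substitute the ansatz u = A e^{x} + B \sin{\left(x \right)} into the left-hand side.
Derivatives of the ansatz:
  u_yy = 0
  u_xx = A e^{x} - B \sin{\left(x \right)}
Term by term:
  1/2·u = \frac{A e^{x}}{2} + \frac{B \sin{\left(x \right)}}{2}
  -2·u_yy = 0
  -2·u_xx = - 2 A e^{x} + 2 B \sin{\left(x \right)}
So the left-hand side equals
  - \frac{3 A e^{x}}{2} + \frac{5 B \sin{\left(x \right)}}{2}
This must equal f(x, y) = \frac{9 e^{x}}{2} + 5 \sin{\left(x \right)} identically.
Matching coefficients of the independent functions:
  [e^{x}]:  - \frac{3 A}{2} = \frac{9}{2}
  [\sin{\left(x \right)}]:  \frac{5 B}{2} = 5
Solving: A = -3, B = 2.
Check against the point condition:
  u(0, 0) = -3  ⟹  A = -3  ✓
Hence u(x, y) = - 3 e^{x} + 2 \sin{\left(x \right)}.

Answer: u(x, y) = - 3 e^{x} + 2 \sin{\left(x \right)}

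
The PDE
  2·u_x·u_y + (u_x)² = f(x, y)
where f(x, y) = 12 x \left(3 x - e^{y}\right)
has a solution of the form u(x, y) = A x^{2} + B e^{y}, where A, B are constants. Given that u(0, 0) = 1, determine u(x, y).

Substitute the ansatz u = A x^{2} + B e^{y} into the left-hand side.
Derivatives of the ansatz:
  u_x = 2 A x
  u_y = B e^{y}
Term by term:
  2·u_x·u_y = 4 A B x e^{y}
  (u_x)² = 4 A^{2} x^{2}
So the left-hand side equals
  4 A^{2} x^{2} + 4 A B x e^{y}
This must equal f(x, y) identically; expanded, f = 36 x^{2} - 12 x e^{y}.
Matching coefficients of the independent functions:
  [x^{2}]:  4 A^{2} = 36
  [x e^{y}]:  4 A B = -12
These equations allow (A, B) = (-3, 1) or (3, -1).
Impose the point condition(s):
  u(0, 0) = 1  ⟹  B = 1
Only A = -3, B = 1 satisfies everything.
Hence u(x, y) = - 3 x^{2} + e^{y}.

Answer: u(x, y) = - 3 x^{2} + e^{y}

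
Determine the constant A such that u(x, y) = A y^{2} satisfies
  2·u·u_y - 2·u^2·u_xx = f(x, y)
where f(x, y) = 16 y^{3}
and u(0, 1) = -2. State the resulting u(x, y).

Substitute the ansatz u = A y^{2} into the left-hand side.
Derivatives of the ansatz:
  u_y = 2 A y
  u_xx = 0
Term by term:
  2·u·u_y = 4 A^{2} y^{3}
  -2·u^2·u_xx = 0
So the left-hand side equals
  4 A^{2} y^{3}
This must equal f(x, y) = 16 y^{3} identically.
Matching coefficients of the independent functions:
  [y^{3}]:  4 A^{2} = 16
These equations allow (A) = (-2) or (2).
Impose the point condition(s):
  u(0, 1) = -2  ⟹  A = -2
Only A = -2 satisfies everything.
Hence u(x, y) = - 2 y^{2}.

Answer: u(x, y) = - 2 y^{2}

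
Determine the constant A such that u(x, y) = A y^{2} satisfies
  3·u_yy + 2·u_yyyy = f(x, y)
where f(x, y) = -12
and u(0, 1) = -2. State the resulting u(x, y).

Substitute the ansatz u = A y^{2} into the left-hand side.
Derivatives of the ansatz:
  u_yy = 2 A
  u_yyyy = 0
Term by term:
  3·u_yy = 6 A
  2·u_yyyy = 0
So the left-hand side equals
  6 A
This must equal f(x, y) = -12 identically.
Matching coefficients of the independent functions:
  [constant term]:  6 A = -12
Solving: A = -2.
Check against the point condition:
  u(0, 1) = -2  ⟹  A = -2  ✓
Hence u(x, y) = - 2 y^{2}.

Answer: u(x, y) = - 2 y^{2}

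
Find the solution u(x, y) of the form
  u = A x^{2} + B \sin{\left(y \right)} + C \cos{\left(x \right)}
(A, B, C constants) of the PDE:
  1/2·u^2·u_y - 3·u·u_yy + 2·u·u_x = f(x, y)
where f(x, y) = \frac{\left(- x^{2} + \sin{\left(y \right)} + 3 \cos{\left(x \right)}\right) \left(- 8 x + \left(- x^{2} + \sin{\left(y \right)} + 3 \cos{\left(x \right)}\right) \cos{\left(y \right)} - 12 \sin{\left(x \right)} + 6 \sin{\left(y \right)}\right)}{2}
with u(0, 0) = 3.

Answer: u(x, y) = - x^{2} + \sin{\left(y \right)} + 3 \cos{\left(x \right)}

Derivation:
Substitute the ansatz u = A x^{2} + B \sin{\left(y \right)} + C \cos{\left(x \right)} into the left-hand side.
Derivatives of the ansatz:
  u_y = B \cos{\left(y \right)}
  u_yy = - B \sin{\left(y \right)}
  u_x = 2 A x - C \sin{\left(x \right)}
Term by term:
  1/2·u^2·u_y = \frac{A^{2} B x^{4} \cos{\left(y \right)}}{2} + A B^{2} x^{2} \sin{\left(y \right)} \cos{\left(y \right)} + A B C x^{2} \cos{\left(x \right)} \cos{\left(y \right)} + \frac{B^{3} \sin^{2}{\left(y \right)} \cos{\left(y \right)}}{2} + B^{2} C \sin{\left(y \right)} \cos{\left(x \right)} \cos{\left(y \right)} + \frac{B C^{2} \cos^{2}{\left(x \right)} \cos{\left(y \right)}}{2}
  -3·u·u_yy = 3 A B x^{2} \sin{\left(y \right)} + 3 B^{2} \sin^{2}{\left(y \right)} + 3 B C \sin{\left(y \right)} \cos{\left(x \right)}
  2·u·u_x = 4 A^{2} x^{3} + 4 A B x \sin{\left(y \right)} - 2 A C x^{2} \sin{\left(x \right)} + 4 A C x \cos{\left(x \right)} - 2 B C \sin{\left(x \right)} \sin{\left(y \right)} - 2 C^{2} \sin{\left(x \right)} \cos{\left(x \right)}
So the left-hand side equals
  \frac{A^{2} B x^{4} \cos{\left(y \right)}}{2} + 4 A^{2} x^{3} + A B^{2} x^{2} \sin{\left(y \right)} \cos{\left(y \right)} + A B C x^{2} \cos{\left(x \right)} \cos{\left(y \right)} + 3 A B x^{2} \sin{\left(y \right)} + 4 A B x \sin{\left(y \right)} - 2 A C x^{2} \sin{\left(x \right)} + 4 A C x \cos{\left(x \right)} + \frac{B^{3} \sin^{2}{\left(y \right)} \cos{\left(y \right)}}{2} + B^{2} C \sin{\left(y \right)} \cos{\left(x \right)} \cos{\left(y \right)} + 3 B^{2} \sin^{2}{\left(y \right)} + \frac{B C^{2} \cos^{2}{\left(x \right)} \cos{\left(y \right)}}{2} - 2 B C \sin{\left(x \right)} \sin{\left(y \right)} + 3 B C \sin{\left(y \right)} \cos{\left(x \right)} - 2 C^{2} \sin{\left(x \right)} \cos{\left(x \right)}
This must equal f(x, y) identically; expanded, f = \frac{x^{4} \cos{\left(y \right)}}{2} + 4 x^{3} + 6 x^{2} \sin{\left(x \right)} - x^{2} \sin{\left(y \right)} \cos{\left(y \right)} - 3 x^{2} \sin{\left(y \right)} - 3 x^{2} \cos{\left(x \right)} \cos{\left(y \right)} - 4 x \sin{\left(y \right)} - 12 x \cos{\left(x \right)} - 6 \sin{\left(x \right)} \sin{\left(y \right)} - 18 \sin{\left(x \right)} \cos{\left(x \right)} + \frac{\sin^{2}{\left(y \right)} \cos{\left(y \right)}}{2} + 3 \sin^{2}{\left(y \right)} + 3 \sin{\left(y \right)} \cos{\left(x \right)} \cos{\left(y \right)} + 9 \sin{\left(y \right)} \cos{\left(x \right)} + \frac{9 \cos^{2}{\left(x \right)} \cos{\left(y \right)}}{2}.
Matching coefficients of the independent functions:
(each divided by its leading coefficient; functions giving the same equation are listed together)
  [x^{3}]:  A^{2} - 1 = 0
  [x \sin{\left(y \right)}, x^{2} \sin{\left(y \right)}]:  A B + 1 = 0
  [x \cos{\left(x \right)}, x^{2} \sin{\left(x \right)}]:  A C + 3 = 0
  [x^{4} \cos{\left(y \right)}]:  A^{2} B - 1 = 0
  [\sin{\left(x \right)} \sin{\left(y \right)}, \sin{\left(y \right)} \cos{\left(x \right)}]:  B C - 3 = 0
  [\sin{\left(x \right)} \cos{\left(x \right)}]:  C^{2} - 9 = 0
  [\sin^{2}{\left(y \right)} \cos{\left(y \right)}]:  B^{3} - 1 = 0
  [\cos^{2}{\left(x \right)} \cos{\left(y \right)}]:  B C^{2} - 9 = 0
  [x^{2} \sin{\left(y \right)} \cos{\left(y \right)}]:  A B^{2} + 1 = 0
  [x^{2} \cos{\left(x \right)} \cos{\left(y \right)}]:  A B C + 3 = 0
  [\sin{\left(y \right)} \cos{\left(x \right)} \cos{\left(y \right)}]:  B^{2} C - 3 = 0
  [\sin^{2}{\left(y \right)}]:  B^{2} - 1 = 0
Solving: A = -1, B = 1, C = 3.
Check against the point condition:
  u(0, 0) = 3  ⟹  C = 3  ✓
Hence u(x, y) = - x^{2} + \sin{\left(y \right)} + 3 \cos{\left(x \right)}.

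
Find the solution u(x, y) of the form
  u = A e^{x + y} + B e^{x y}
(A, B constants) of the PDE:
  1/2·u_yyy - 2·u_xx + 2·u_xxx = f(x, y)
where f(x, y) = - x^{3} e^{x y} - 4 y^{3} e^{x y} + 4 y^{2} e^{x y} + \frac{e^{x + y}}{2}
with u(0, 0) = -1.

Answer: u(x, y) = - 2 e^{x y} + e^{x + y}

Derivation:
Substitute the ansatz u = A e^{x + y} + B e^{x y} into the left-hand side.
Derivatives of the ansatz:
  u_yyy = A e^{x} e^{y} + B x^{3} e^{x y}
  u_xx = A e^{x} e^{y} + B y^{2} e^{x y}
  u_xxx = A e^{x} e^{y} + B y^{3} e^{x y}
Term by term:
  1/2·u_yyy = \frac{A e^{x} e^{y}}{2} + \frac{B x^{3} e^{x y}}{2}
  -2·u_xx = - 2 A e^{x} e^{y} - 2 B y^{2} e^{x y}
  2·u_xxx = 2 A e^{x} e^{y} + 2 B y^{3} e^{x y}
So the left-hand side equals
  \frac{A e^{x} e^{y}}{2} + \frac{B x^{3} e^{x y}}{2} + 2 B y^{3} e^{x y} - 2 B y^{2} e^{x y}
This must equal f(x, y) identically; expanded, f = - x^{3} e^{x y} - 4 y^{3} e^{x y} + 4 y^{2} e^{x y} + \frac{e^{x} e^{y}}{2}.
Matching coefficients of the independent functions:
  [x^{3} e^{x y}]:  \frac{B}{2} = -1
  [y^{2} e^{x y}]:  - 2 B = 4
  [y^{3} e^{x y}]:  2 B = -4
  [e^{x} e^{y}]:  \frac{A}{2} = \frac{1}{2}
Solving: A = 1, B = -2.
Check against the point condition:
  u(0, 0) = -1  ⟹  A + B = -1  ✓
Hence u(x, y) = - 2 e^{x y} + e^{x + y}.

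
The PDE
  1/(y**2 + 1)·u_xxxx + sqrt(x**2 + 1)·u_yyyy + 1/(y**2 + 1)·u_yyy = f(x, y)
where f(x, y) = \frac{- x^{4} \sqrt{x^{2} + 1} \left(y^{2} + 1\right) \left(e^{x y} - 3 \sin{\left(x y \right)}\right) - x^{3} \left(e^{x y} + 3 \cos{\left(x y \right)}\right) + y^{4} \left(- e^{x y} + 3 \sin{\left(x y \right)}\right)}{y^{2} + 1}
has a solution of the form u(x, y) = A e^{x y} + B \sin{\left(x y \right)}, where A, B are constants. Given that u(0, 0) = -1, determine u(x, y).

Substitute the ansatz u = A e^{x y} + B \sin{\left(x y \right)} into the left-hand side.
Derivatives of the ansatz:
  u_xxxx = A y^{4} e^{x y} + B y^{4} \sin{\left(x y \right)}
  u_yyyy = A x^{4} e^{x y} + B x^{4} \sin{\left(x y \right)}
  u_yyy = A x^{3} e^{x y} - B x^{3} \cos{\left(x y \right)}
Term by term:
  1/(y**2 + 1)·u_xxxx = \frac{A y^{4} e^{x y}}{y^{2} + 1} + \frac{B y^{4} \sin{\left(x y \right)}}{y^{2} + 1}
  sqrt(x**2 + 1)·u_yyyy = A x^{4} \sqrt{x^{2} + 1} e^{x y} + B x^{4} \sqrt{x^{2} + 1} \sin{\left(x y \right)}
  1/(y**2 + 1)·u_yyy = \frac{A x^{3} e^{x y}}{y^{2} + 1} - \frac{B x^{3} \cos{\left(x y \right)}}{y^{2} + 1}
So the left-hand side equals
  A x^{4} \sqrt{x^{2} + 1} e^{x y} + \frac{A x^{3} e^{x y}}{y^{2} + 1} + \frac{A y^{4} e^{x y}}{y^{2} + 1} + B x^{4} \sqrt{x^{2} + 1} \sin{\left(x y \right)} - \frac{B x^{3} \cos{\left(x y \right)}}{y^{2} + 1} + \frac{B y^{4} \sin{\left(x y \right)}}{y^{2} + 1}
This must equal f(x, y) identically; expanded, f = - x^{4} \sqrt{x^{2} + 1} e^{x y} + 3 x^{4} \sqrt{x^{2} + 1} \sin{\left(x y \right)} - \frac{x^{3} e^{x y}}{y^{2} + 1} - \frac{3 x^{3} \cos{\left(x y \right)}}{y^{2} + 1} - \frac{y^{4} e^{x y}}{y^{2} + 1} + \frac{3 y^{4} \sin{\left(x y \right)}}{y^{2} + 1}.
Matching coefficients of the independent functions:
  [\frac{x^{3} e^{x y}}{y^{2} + 1}, x^{4} \sqrt{x^{2} + 1} e^{x y}, \frac{y^{4} e^{x y}}{y^{2} + 1}]:  A = -1
  [\frac{x^{3} \cos{\left(x y \right)}}{y^{2} + 1}]:  - B = -3
  [x^{4} \sqrt{x^{2} + 1} \sin{\left(x y \right)}, \frac{y^{4} \sin{\left(x y \right)}}{y^{2} + 1}]:  B = 3
Solving: A = -1, B = 3.
Check against the point condition:
  u(0, 0) = -1  ⟹  A = -1  ✓
Hence u(x, y) = - e^{x y} + 3 \sin{\left(x y \right)}.

Answer: u(x, y) = - e^{x y} + 3 \sin{\left(x y \right)}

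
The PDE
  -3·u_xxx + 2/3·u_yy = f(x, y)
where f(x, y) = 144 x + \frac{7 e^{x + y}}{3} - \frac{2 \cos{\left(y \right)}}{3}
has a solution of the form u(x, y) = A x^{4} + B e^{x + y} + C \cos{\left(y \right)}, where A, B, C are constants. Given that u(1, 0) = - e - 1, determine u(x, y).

Substitute the ansatz u = A x^{4} + B e^{x + y} + C \cos{\left(y \right)} into the left-hand side.
Derivatives of the ansatz:
  u_xxx = 24 A x + B e^{x} e^{y}
  u_yy = B e^{x} e^{y} - C \cos{\left(y \right)}
Term by term:
  -3·u_xxx = - 72 A x - 3 B e^{x} e^{y}
  2/3·u_yy = \frac{2 B e^{x} e^{y}}{3} - \frac{2 C \cos{\left(y \right)}}{3}
So the left-hand side equals
  - 72 A x - \frac{7 B e^{x} e^{y}}{3} - \frac{2 C \cos{\left(y \right)}}{3}
This must equal f(x, y) identically; expanded, f = 144 x + \frac{7 e^{x} e^{y}}{3} - \frac{2 \cos{\left(y \right)}}{3}.
Matching coefficients of the independent functions:
  [x]:  - 72 A = 144
  [e^{x} e^{y}]:  - \frac{7 B}{3} = \frac{7}{3}
  [\cos{\left(y \right)}]:  - \frac{2 C}{3} = - \frac{2}{3}
Solving: A = -2, B = -1, C = 1.
Check against the point condition:
  u(1, 0) = - e - 1  ⟹  A + e B + C = - e - 1  ✓
Hence u(x, y) = - 2 x^{4} - e^{x + y} + \cos{\left(y \right)}.

Answer: u(x, y) = - 2 x^{4} - e^{x + y} + \cos{\left(y \right)}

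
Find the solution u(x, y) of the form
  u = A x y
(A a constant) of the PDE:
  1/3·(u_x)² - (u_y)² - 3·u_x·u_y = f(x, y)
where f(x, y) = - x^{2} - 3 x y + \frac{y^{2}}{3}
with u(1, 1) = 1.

Substitute the ansatz u = A x y into the left-hand side.
Derivatives of the ansatz:
  u_x = A y
  u_y = A x
Term by term:
  1/3·(u_x)² = \frac{A^{2} y^{2}}{3}
  -(u_y)² = - A^{2} x^{2}
  -3·u_x·u_y = - 3 A^{2} x y
So the left-hand side equals
  - A^{2} x^{2} - 3 A^{2} x y + \frac{A^{2} y^{2}}{3}
This must equal f(x, y) = - x^{2} - 3 x y + \frac{y^{2}}{3} identically.
Matching coefficients of the independent functions:
  [x^{2}]:  - A^{2} = -1
  [y^{2}]:  \frac{A^{2}}{3} = \frac{1}{3}
  [x y]:  - 3 A^{2} = -3
These equations allow (A) = (-1) or (1).
Impose the point condition(s):
  u(1, 1) = 1  ⟹  A = 1
Only A = 1 satisfies everything.
Hence u(x, y) = x y.

Answer: u(x, y) = x y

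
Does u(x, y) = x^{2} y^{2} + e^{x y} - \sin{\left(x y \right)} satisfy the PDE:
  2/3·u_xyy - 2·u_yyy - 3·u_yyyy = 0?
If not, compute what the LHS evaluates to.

Evaluate each term of the left-hand side for u = x^{2} y^{2} + e^{x y} - \sin{\left(x y \right)}.
Derivatives:
  u_xyy = x^{2} y e^{x y} + x^{2} y \cos{\left(x y \right)} + 2 x e^{x y} + 2 x \sin{\left(x y \right)} + 4 x
  u_yyy = x^{3} e^{x y} + x^{3} \cos{\left(x y \right)}
  u_yyyy = x^{4} e^{x y} - x^{4} \sin{\left(x y \right)}
Terms:
  2/3·u_xyy = \frac{2 x \left(x y e^{x y} + x y \cos{\left(x y \right)} + 2 e^{x y} + 2 \sin{\left(x y \right)} + 4\right)}{3}
  -2·u_yyy = - 2 x^{3} \left(e^{x y} + \cos{\left(x y \right)}\right)
  -3·u_yyyy = 3 x^{4} \left(- e^{x y} + \sin{\left(x y \right)}\right)
Sum: LHS = x \left(3 x^{3} \left(- e^{x y} + \sin{\left(x y \right)}\right) - 2 x^{2} \left(e^{x y} + \cos{\left(x y \right)}\right) + \frac{2 x y e^{x y}}{3} + \frac{2 x y \cos{\left(x y \right)}}{3} + \frac{4 e^{x y}}{3} + \frac{4 \sin{\left(x y \right)}}{3} + \frac{8}{3}\right)
Given right-hand side: 0. Difference LHS − RHS = \frac{x \left(9 x^{3} \left(- e^{x y} + \sin{\left(x y \right)}\right) - 6 x^{2} \left(e^{x y} + \cos{\left(x y \right)}\right) + 2 x y e^{x y} + 2 x y \cos{\left(x y \right)} + 4 e^{x y} + 4 \sin{\left(x y \right)} + 8\right)}{3} ≠ 0, so u is not a solution.

Answer: No, the LHS evaluates to x \left(3 x^{3} \left(- e^{x y} + \sin{\left(x y \right)}\right) - 2 x^{2} \left(e^{x y} + \cos{\left(x y \right)}\right) + \frac{2 x y e^{x y}}{3} + \frac{2 x y \cos{\left(x y \right)}}{3} + \frac{4 e^{x y}}{3} + \frac{4 \sin{\left(x y \right)}}{3} + \frac{8}{3}\right)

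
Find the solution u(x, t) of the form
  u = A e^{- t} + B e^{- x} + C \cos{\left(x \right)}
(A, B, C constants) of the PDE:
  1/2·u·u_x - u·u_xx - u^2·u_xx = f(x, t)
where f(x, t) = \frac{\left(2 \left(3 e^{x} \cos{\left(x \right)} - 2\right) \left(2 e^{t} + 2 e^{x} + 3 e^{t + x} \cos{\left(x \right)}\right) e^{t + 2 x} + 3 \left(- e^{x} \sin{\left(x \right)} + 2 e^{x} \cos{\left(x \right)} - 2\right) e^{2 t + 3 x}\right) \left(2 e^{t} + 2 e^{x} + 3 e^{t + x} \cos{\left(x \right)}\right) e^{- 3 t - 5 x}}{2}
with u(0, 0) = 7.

Substitute the ansatz u = A e^{- t} + B e^{- x} + C \cos{\left(x \right)} into the left-hand side.
Derivatives of the ansatz:
  u_x = - B e^{- x} - C \sin{\left(x \right)}
  u_xx = B e^{- x} - C \cos{\left(x \right)}
Term by term:
  1/2·u·u_x = - \frac{A B e^{- t} e^{- x}}{2} - \frac{A C e^{- t} \sin{\left(x \right)}}{2} - \frac{B^{2} e^{- 2 x}}{2} - \frac{B C e^{- x} \sin{\left(x \right)}}{2} - \frac{B C e^{- x} \cos{\left(x \right)}}{2} - \frac{C^{2} \sin{\left(x \right)} \cos{\left(x \right)}}{2}
  -u·u_xx = - A B e^{- t} e^{- x} + A C e^{- t} \cos{\left(x \right)} - B^{2} e^{- 2 x} + C^{2} \cos^{2}{\left(x \right)}
  -u^2·u_xx = - A^{2} B e^{- 2 t} e^{- x} + A^{2} C e^{- 2 t} \cos{\left(x \right)} - 2 A B^{2} e^{- t} e^{- 2 x} + 2 A C^{2} e^{- t} \cos^{2}{\left(x \right)} - B^{3} e^{- 3 x} - B^{2} C e^{- 2 x} \cos{\left(x \right)} + B C^{2} e^{- x} \cos^{2}{\left(x \right)} + C^{3} \cos^{3}{\left(x \right)}
So the left-hand side equals
  - A^{2} B e^{- 2 t} e^{- x} + A^{2} C e^{- 2 t} \cos{\left(x \right)} - 2 A B^{2} e^{- t} e^{- 2 x} - \frac{3 A B e^{- t} e^{- x}}{2} + 2 A C^{2} e^{- t} \cos^{2}{\left(x \right)} - \frac{A C e^{- t} \sin{\left(x \right)}}{2} + A C e^{- t} \cos{\left(x \right)} - B^{3} e^{- 3 x} - B^{2} C e^{- 2 x} \cos{\left(x \right)} - \frac{3 B^{2} e^{- 2 x}}{2} + B C^{2} e^{- x} \cos^{2}{\left(x \right)} - \frac{B C e^{- x} \sin{\left(x \right)}}{2} - \frac{B C e^{- x} \cos{\left(x \right)}}{2} + C^{3} \cos^{3}{\left(x \right)} - \frac{C^{2} \sin{\left(x \right)} \cos{\left(x \right)}}{2} + C^{2} \cos^{2}{\left(x \right)}
This must equal f(x, t) identically; expanded, f = - \frac{9 \sin{\left(x \right)} \cos{\left(x \right)}}{2} + 27 \cos^{3}{\left(x \right)} + 9 \cos^{2}{\left(x \right)} - 3 e^{- x} \sin{\left(x \right)} + 18 e^{- x} \cos^{2}{\left(x \right)} - 3 e^{- x} \cos{\left(x \right)} - 12 e^{- 2 x} \cos{\left(x \right)} - 6 e^{- 2 x} - 8 e^{- 3 x} - 3 e^{- t} \sin{\left(x \right)} + 36 e^{- t} \cos^{2}{\left(x \right)} + 6 e^{- t} \cos{\left(x \right)} - 6 e^{- t} e^{- x} - 16 e^{- t} e^{- 2 x} + 12 e^{- 2 t} \cos{\left(x \right)} - 8 e^{- 2 t} e^{- x}.
Matching coefficients of the independent functions:
(each divided by its leading coefficient; functions giving the same equation are listed together)
  [e^{- 2 t} e^{- x}]:  A^{2} B - 8 = 0
  [e^{- 2 t} \cos{\left(x \right)}]:  A^{2} C - 12 = 0
  [e^{- t} e^{- 2 x}]:  A B^{2} - 8 = 0
  [e^{- t} e^{- x}]:  A B - 4 = 0
  [e^{- t} \sin{\left(x \right)}, e^{- t} \cos{\left(x \right)}]:  A C - 6 = 0
  [e^{- t} \cos^{2}{\left(x \right)}]:  A C^{2} - 18 = 0
  [e^{- 2 x} \cos{\left(x \right)}]:  B^{2} C - 12 = 0
  [e^{- x} \sin{\left(x \right)}, e^{- x} \cos{\left(x \right)}]:  B C - 6 = 0
  [e^{- x} \cos^{2}{\left(x \right)}]:  B C^{2} - 18 = 0
  [\sin{\left(x \right)} \cos{\left(x \right)}, \cos^{2}{\left(x \right)}]:  C^{2} - 9 = 0
  [e^{- 3 x}]:  B^{3} - 8 = 0
  [e^{- 2 x}]:  B^{2} - 4 = 0
  [\cos^{3}{\left(x \right)}]:  C^{3} - 27 = 0
Solving: A = 2, B = 2, C = 3.
Check against the point condition:
  u(0, 0) = 7  ⟹  A + B + C = 7  ✓
Hence u(x, t) = 3 \cos{\left(x \right)} + 2 e^{- x} + 2 e^{- t}.

Answer: u(x, t) = 3 \cos{\left(x \right)} + 2 e^{- x} + 2 e^{- t}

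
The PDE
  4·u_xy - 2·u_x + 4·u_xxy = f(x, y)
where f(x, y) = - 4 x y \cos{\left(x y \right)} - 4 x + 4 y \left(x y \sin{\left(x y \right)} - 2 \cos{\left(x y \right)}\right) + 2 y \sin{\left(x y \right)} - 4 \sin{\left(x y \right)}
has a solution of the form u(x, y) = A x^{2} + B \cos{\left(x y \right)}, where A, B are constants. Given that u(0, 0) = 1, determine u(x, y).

Substitute the ansatz u = A x^{2} + B \cos{\left(x y \right)} into the left-hand side.
Derivatives of the ansatz:
  u_xy = - B x y \cos{\left(x y \right)} - B \sin{\left(x y \right)}
  u_x = 2 A x - B y \sin{\left(x y \right)}
  u_xxy = B x y^{2} \sin{\left(x y \right)} - 2 B y \cos{\left(x y \right)}
Term by term:
  4·u_xy = - 4 B x y \cos{\left(x y \right)} - 4 B \sin{\left(x y \right)}
  -2·u_x = - 4 A x + 2 B y \sin{\left(x y \right)}
  4·u_xxy = 4 B x y^{2} \sin{\left(x y \right)} - 8 B y \cos{\left(x y \right)}
So the left-hand side equals
  - 4 A x + 4 B x y^{2} \sin{\left(x y \right)} - 4 B x y \cos{\left(x y \right)} + 2 B y \sin{\left(x y \right)} - 8 B y \cos{\left(x y \right)} - 4 B \sin{\left(x y \right)}
This must equal f(x, y) = - 4 x y \cos{\left(x y \right)} - 4 x + 4 y \left(x y \sin{\left(x y \right)} - 2 \cos{\left(x y \right)}\right) + 2 y \sin{\left(x y \right)} - 4 \sin{\left(x y \right)} identically.
Matching coefficients of the independent functions:
  [x]:  - 4 A = -4
  [y \sin{\left(x y \right)}]:  2 B = 2
  [y \cos{\left(x y \right)}]:  - 8 B = -8
  [x y \cos{\left(x y \right)}, \sin{\left(x y \right)}]:  - 4 B = -4
  [x y^{2} \sin{\left(x y \right)}]:  4 B = 4
Solving: A = 1, B = 1.
Check against the point condition:
  u(0, 0) = 1  ⟹  B = 1  ✓
Hence u(x, y) = x^{2} + \cos{\left(x y \right)}.

Answer: u(x, y) = x^{2} + \cos{\left(x y \right)}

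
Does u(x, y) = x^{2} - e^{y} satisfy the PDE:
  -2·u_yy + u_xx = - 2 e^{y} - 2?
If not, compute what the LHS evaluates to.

Evaluate each term of the left-hand side for u = x^{2} - e^{y}.
Derivatives:
  u_yy = - e^{y}
  u_xx = 2
Terms:
  -2·u_yy = 2 e^{y}
  u_xx = 2
Sum: LHS = 2 e^{y} + 2
Given right-hand side: - 2 e^{y} - 2. Difference LHS − RHS = 4 e^{y} + 4 ≠ 0, so u is not a solution.

Answer: No, the LHS evaluates to 2 e^{y} + 2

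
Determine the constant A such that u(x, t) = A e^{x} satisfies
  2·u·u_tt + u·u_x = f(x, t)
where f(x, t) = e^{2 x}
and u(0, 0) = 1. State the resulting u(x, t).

Answer: u(x, t) = e^{x}

Derivation:
Substitute the ansatz u = A e^{x} into the left-hand side.
Derivatives of the ansatz:
  u_tt = 0
  u_x = A e^{x}
Term by term:
  2·u·u_tt = 0
  u·u_x = A^{2} e^{2 x}
So the left-hand side equals
  A^{2} e^{2 x}
This must equal f(x, t) = e^{2 x} identically.
Matching coefficients of the independent functions:
  [e^{2 x}]:  A^{2} = 1
These equations allow (A) = (-1) or (1).
Impose the point condition(s):
  u(0, 0) = 1  ⟹  A = 1
Only A = 1 satisfies everything.
Hence u(x, t) = e^{x}.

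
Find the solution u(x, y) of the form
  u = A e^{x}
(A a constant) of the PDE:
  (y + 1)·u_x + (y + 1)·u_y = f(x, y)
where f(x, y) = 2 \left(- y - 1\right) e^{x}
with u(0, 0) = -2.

Substitute the ansatz u = A e^{x} into the left-hand side.
Derivatives of the ansatz:
  u_x = A e^{x}
  u_y = 0
Term by term:
  (y + 1)·u_x = A y e^{x} + A e^{x}
  (y + 1)·u_y = 0
So the left-hand side equals
  A y e^{x} + A e^{x}
This must equal f(x, y) identically; expanded, f = - 2 y e^{x} - 2 e^{x}.
Matching coefficients of the independent functions:
  [y e^{x}, e^{x}]:  A = -2
Solving: A = -2.
Check against the point condition:
  u(0, 0) = -2  ⟹  A = -2  ✓
Hence u(x, y) = - 2 e^{x}.

Answer: u(x, y) = - 2 e^{x}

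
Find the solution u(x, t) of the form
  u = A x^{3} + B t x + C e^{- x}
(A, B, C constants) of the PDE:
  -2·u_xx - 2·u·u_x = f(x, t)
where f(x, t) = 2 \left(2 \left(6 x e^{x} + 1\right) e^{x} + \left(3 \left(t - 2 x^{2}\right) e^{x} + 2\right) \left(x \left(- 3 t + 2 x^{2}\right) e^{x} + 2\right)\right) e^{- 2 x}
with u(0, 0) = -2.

Answer: u(x, t) = 3 t x - 2 x^{3} - 2 e^{- x}

Derivation:
Substitute the ansatz u = A x^{3} + B t x + C e^{- x} into the left-hand side.
Derivatives of the ansatz:
  u_xx = 6 A x + C e^{- x}
  u_x = 3 A x^{2} + B t - C e^{- x}
Term by term:
  -2·u_xx = - 12 A x - 2 C e^{- x}
  -2·u·u_x = - 6 A^{2} x^{5} - 8 A B t x^{3} + 2 A C x^{3} e^{- x} - 6 A C x^{2} e^{- x} - 2 B^{2} t^{2} x + 2 B C t x e^{- x} - 2 B C t e^{- x} + 2 C^{2} e^{- 2 x}
So the left-hand side equals
  - 6 A^{2} x^{5} - 8 A B t x^{3} + 2 A C x^{3} e^{- x} - 6 A C x^{2} e^{- x} - 12 A x - 2 B^{2} t^{2} x + 2 B C t x e^{- x} - 2 B C t e^{- x} + 2 C^{2} e^{- 2 x} - 2 C e^{- x}
This must equal f(x, t) identically; expanded, f = - 18 t^{2} x + 48 t x^{3} - 12 t x e^{- x} + 12 t e^{- x} - 24 x^{5} + 8 x^{3} e^{- x} - 24 x^{2} e^{- x} + 24 x + 4 e^{- x} + 8 e^{- 2 x}.
Matching coefficients of the independent functions:
  [x]:  - 12 A = 24
  [x^{5}]:  - 6 A^{2} = -24
  [t x^{3}]:  - 8 A B = 48
  [t e^{- x}]:  - 2 B C = 12
  [t^{2} x]:  - 2 B^{2} = -18
  [x^{2} e^{- x}]:  - 6 A C = -24
  [x^{3} e^{- x}]:  2 A C = 8
  [t x e^{- x}]:  2 B C = -12
  [e^{- 2 x}]:  2 C^{2} = 8
  [e^{- x}]:  - 2 C = 4
Solving: A = -2, B = 3, C = -2.
Check against the point condition:
  u(0, 0) = -2  ⟹  C = -2  ✓
Hence u(x, t) = 3 t x - 2 x^{3} - 2 e^{- x}.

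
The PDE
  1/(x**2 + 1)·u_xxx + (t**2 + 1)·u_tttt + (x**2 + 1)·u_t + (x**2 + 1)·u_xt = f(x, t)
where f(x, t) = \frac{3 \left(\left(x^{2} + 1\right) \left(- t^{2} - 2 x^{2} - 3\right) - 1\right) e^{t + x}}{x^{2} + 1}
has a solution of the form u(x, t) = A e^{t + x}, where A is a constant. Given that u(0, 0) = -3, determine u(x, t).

Substitute the ansatz u = A e^{t + x} into the left-hand side.
Derivatives of the ansatz:
  u_xxx = A e^{t} e^{x}
  u_tttt = A e^{t} e^{x}
  u_t = A e^{t} e^{x}
  u_xt = A e^{t} e^{x}
Term by term:
  1/(x**2 + 1)·u_xxx = \frac{A e^{t} e^{x}}{x^{2} + 1}
  (t**2 + 1)·u_tttt = A t^{2} e^{t} e^{x} + A e^{t} e^{x}
  (x**2 + 1)·u_t = A x^{2} e^{t} e^{x} + A e^{t} e^{x}
  (x**2 + 1)·u_xt = A x^{2} e^{t} e^{x} + A e^{t} e^{x}
So the left-hand side equals
  A t^{2} e^{t} e^{x} + 2 A x^{2} e^{t} e^{x} + 3 A e^{t} e^{x} + \frac{A e^{t} e^{x}}{x^{2} + 1}
This must equal f(x, t) identically; expanded, f = - 3 t^{2} e^{t} e^{x} - 6 x^{2} e^{t} e^{x} - 9 e^{t} e^{x} - \frac{3 e^{t} e^{x}}{x^{2} + 1}.
Matching coefficients of the independent functions:
  [e^{t} e^{x}]:  3 A = -9
  [t^{2} e^{t} e^{x}, \frac{e^{t} e^{x}}{x^{2} + 1}]:  A = -3
  [x^{2} e^{t} e^{x}]:  2 A = -6
Solving: A = -3.
Check against the point condition:
  u(0, 0) = -3  ⟹  A = -3  ✓
Hence u(x, t) = - 3 e^{t + x}.

Answer: u(x, t) = - 3 e^{t + x}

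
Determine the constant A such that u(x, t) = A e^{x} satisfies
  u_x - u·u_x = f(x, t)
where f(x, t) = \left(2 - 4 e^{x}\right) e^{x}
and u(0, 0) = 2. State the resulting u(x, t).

Answer: u(x, t) = 2 e^{x}

Derivation:
Substitute the ansatz u = A e^{x} into the left-hand side.
Derivatives of the ansatz:
  u_x = A e^{x}
Term by term:
  u_x = A e^{x}
  -u·u_x = - A^{2} e^{2 x}
So the left-hand side equals
  - A^{2} e^{2 x} + A e^{x}
This must equal f(x, t) identically; expanded, f = - 4 e^{2 x} + 2 e^{x}.
Matching coefficients of the independent functions:
  [e^{x}]:  A = 2
  [e^{2 x}]:  - A^{2} = -4
Solving: A = 2.
Check against the point condition:
  u(0, 0) = 2  ⟹  A = 2  ✓
Hence u(x, t) = 2 e^{x}.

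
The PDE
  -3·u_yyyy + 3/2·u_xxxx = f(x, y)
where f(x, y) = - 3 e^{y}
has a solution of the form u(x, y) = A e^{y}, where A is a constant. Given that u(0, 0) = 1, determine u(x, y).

Substitute the ansatz u = A e^{y} into the left-hand side.
Derivatives of the ansatz:
  u_yyyy = A e^{y}
  u_xxxx = 0
Term by term:
  -3·u_yyyy = - 3 A e^{y}
  3/2·u_xxxx = 0
So the left-hand side equals
  - 3 A e^{y}
This must equal f(x, y) = - 3 e^{y} identically.
Matching coefficients of the independent functions:
  [e^{y}]:  - 3 A = -3
Solving: A = 1.
Check against the point condition:
  u(0, 0) = 1  ⟹  A = 1  ✓
Hence u(x, y) = e^{y}.

Answer: u(x, y) = e^{y}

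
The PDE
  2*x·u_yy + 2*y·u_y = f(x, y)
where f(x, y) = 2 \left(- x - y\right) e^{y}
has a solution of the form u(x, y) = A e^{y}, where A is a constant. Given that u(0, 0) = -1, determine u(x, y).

Substitute the ansatz u = A e^{y} into the left-hand side.
Derivatives of the ansatz:
  u_yy = A e^{y}
  u_y = A e^{y}
Term by term:
  2*x·u_yy = 2 A x e^{y}
  2*y·u_y = 2 A y e^{y}
So the left-hand side equals
  2 A x e^{y} + 2 A y e^{y}
This must equal f(x, y) identically; expanded, f = - 2 x e^{y} - 2 y e^{y}.
Matching coefficients of the independent functions:
  [x e^{y}, y e^{y}]:  2 A = -2
Solving: A = -1.
Check against the point condition:
  u(0, 0) = -1  ⟹  A = -1  ✓
Hence u(x, y) = - e^{y}.

Answer: u(x, y) = - e^{y}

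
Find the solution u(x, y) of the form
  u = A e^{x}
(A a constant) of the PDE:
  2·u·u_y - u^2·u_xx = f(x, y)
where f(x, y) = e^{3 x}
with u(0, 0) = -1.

Substitute the ansatz u = A e^{x} into the left-hand side.
Derivatives of the ansatz:
  u_y = 0
  u_xx = A e^{x}
Term by term:
  2·u·u_y = 0
  -u^2·u_xx = - A^{3} e^{3 x}
So the left-hand side equals
  - A^{3} e^{3 x}
This must equal f(x, y) = e^{3 x} identically.
Matching coefficients of the independent functions:
  [e^{3 x}]:  - A^{3} = 1
Solving: A = -1.
Check against the point condition:
  u(0, 0) = -1  ⟹  A = -1  ✓
Hence u(x, y) = - e^{x}.

Answer: u(x, y) = - e^{x}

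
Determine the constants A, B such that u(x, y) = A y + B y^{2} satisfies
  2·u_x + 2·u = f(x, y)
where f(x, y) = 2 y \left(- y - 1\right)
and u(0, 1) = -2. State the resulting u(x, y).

Answer: u(x, y) = - y^{2} - y

Derivation:
Substitute the ansatz u = A y + B y^{2} into the left-hand side.
Derivatives of the ansatz:
  u_x = 0
Term by term:
  2·u_x = 0
  2·u = 2 A y + 2 B y^{2}
So the left-hand side equals
  2 A y + 2 B y^{2}
This must equal f(x, y) identically; expanded, f = - 2 y^{2} - 2 y.
Matching coefficients of the independent functions:
  [y]:  2 A = -2
  [y^{2}]:  2 B = -2
Solving: A = -1, B = -1.
Check against the point condition:
  u(0, 1) = -2  ⟹  A + B = -2  ✓
Hence u(x, y) = - y^{2} - y.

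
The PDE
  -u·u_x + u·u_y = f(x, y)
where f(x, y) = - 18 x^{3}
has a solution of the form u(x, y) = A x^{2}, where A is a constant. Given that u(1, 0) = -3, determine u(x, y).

Answer: u(x, y) = - 3 x^{2}

Derivation:
Substitute the ansatz u = A x^{2} into the left-hand side.
Derivatives of the ansatz:
  u_x = 2 A x
  u_y = 0
Term by term:
  -u·u_x = - 2 A^{2} x^{3}
  u·u_y = 0
So the left-hand side equals
  - 2 A^{2} x^{3}
This must equal f(x, y) = - 18 x^{3} identically.
Matching coefficients of the independent functions:
  [x^{3}]:  - 2 A^{2} = -18
These equations allow (A) = (-3) or (3).
Impose the point condition(s):
  u(1, 0) = -3  ⟹  A = -3
Only A = -3 satisfies everything.
Hence u(x, y) = - 3 x^{2}.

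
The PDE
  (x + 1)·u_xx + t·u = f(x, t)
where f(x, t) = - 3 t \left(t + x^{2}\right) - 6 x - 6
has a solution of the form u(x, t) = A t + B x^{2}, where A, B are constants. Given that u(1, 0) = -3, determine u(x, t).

Substitute the ansatz u = A t + B x^{2} into the left-hand side.
Derivatives of the ansatz:
  u_xx = 2 B
Term by term:
  (x + 1)·u_xx = 2 B x + 2 B
  t·u = A t^{2} + B t x^{2}
So the left-hand side equals
  A t^{2} + B t x^{2} + 2 B x + 2 B
This must equal f(x, t) identically; expanded, f = - 3 t^{2} - 3 t x^{2} - 6 x - 6.
Matching coefficients of the independent functions:
  [constant term, x]:  2 B = -6
  [t^{2}]:  A = -3
  [t x^{2}]:  B = -3
Solving: A = -3, B = -3.
Check against the point condition:
  u(1, 0) = -3  ⟹  B = -3  ✓
Hence u(x, t) = - 3 t - 3 x^{2}.

Answer: u(x, t) = - 3 t - 3 x^{2}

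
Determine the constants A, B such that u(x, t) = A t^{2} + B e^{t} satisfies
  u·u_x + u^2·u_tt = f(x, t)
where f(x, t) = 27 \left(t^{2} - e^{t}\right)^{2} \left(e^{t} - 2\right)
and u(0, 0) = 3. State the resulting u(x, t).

Substitute the ansatz u = A t^{2} + B e^{t} into the left-hand side.
Derivatives of the ansatz:
  u_x = 0
  u_tt = 2 A + B e^{t}
Term by term:
  u·u_x = 0
  u^2·u_tt = 2 A^{3} t^{4} + A^{2} B t^{4} e^{t} + 4 A^{2} B t^{2} e^{t} + 2 A B^{2} t^{2} e^{2 t} + 2 A B^{2} e^{2 t} + B^{3} e^{3 t}
So the left-hand side equals
  2 A^{3} t^{4} + A^{2} B t^{4} e^{t} + 4 A^{2} B t^{2} e^{t} + 2 A B^{2} t^{2} e^{2 t} + 2 A B^{2} e^{2 t} + B^{3} e^{3 t}
This must equal f(x, t) identically; expanded, f = 27 t^{4} e^{t} - 54 t^{4} - 54 t^{2} e^{2 t} + 108 t^{2} e^{t} + 27 e^{3 t} - 54 e^{2 t}.
Matching coefficients of the independent functions:
  [t^{4}]:  2 A^{3} = -54
  [t^{2} e^{t}]:  4 A^{2} B = 108
  [t^{2} e^{2 t}, e^{2 t}]:  2 A B^{2} = -54
  [t^{4} e^{t}]:  A^{2} B = 27
  [e^{3 t}]:  B^{3} = 27
Solving: A = -3, B = 3.
Check against the point condition:
  u(0, 0) = 3  ⟹  B = 3  ✓
Hence u(x, t) = - 3 t^{2} + 3 e^{t}.

Answer: u(x, t) = - 3 t^{2} + 3 e^{t}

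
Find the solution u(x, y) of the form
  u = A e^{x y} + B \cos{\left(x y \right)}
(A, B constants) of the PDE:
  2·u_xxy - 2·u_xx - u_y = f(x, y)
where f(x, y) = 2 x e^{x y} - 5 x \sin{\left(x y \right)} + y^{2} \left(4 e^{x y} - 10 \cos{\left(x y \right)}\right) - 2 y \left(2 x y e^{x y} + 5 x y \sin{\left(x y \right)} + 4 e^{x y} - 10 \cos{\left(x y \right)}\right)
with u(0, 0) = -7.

Substitute the ansatz u = A e^{x y} + B \cos{\left(x y \right)} into the left-hand side.
Derivatives of the ansatz:
  u_xxy = A x y^{2} e^{x y} + 2 A y e^{x y} + B x y^{2} \sin{\left(x y \right)} - 2 B y \cos{\left(x y \right)}
  u_xx = A y^{2} e^{x y} - B y^{2} \cos{\left(x y \right)}
  u_y = A x e^{x y} - B x \sin{\left(x y \right)}
Term by term:
  2·u_xxy = 2 A x y^{2} e^{x y} + 4 A y e^{x y} + 2 B x y^{2} \sin{\left(x y \right)} - 4 B y \cos{\left(x y \right)}
  -2·u_xx = - 2 A y^{2} e^{x y} + 2 B y^{2} \cos{\left(x y \right)}
  -u_y = - A x e^{x y} + B x \sin{\left(x y \right)}
So the left-hand side equals
  2 A x y^{2} e^{x y} - A x e^{x y} - 2 A y^{2} e^{x y} + 4 A y e^{x y} + 2 B x y^{2} \sin{\left(x y \right)} + B x \sin{\left(x y \right)} + 2 B y^{2} \cos{\left(x y \right)} - 4 B y \cos{\left(x y \right)}
This must equal f(x, y) identically; expanded, f = - 4 x y^{2} e^{x y} - 10 x y^{2} \sin{\left(x y \right)} + 2 x e^{x y} - 5 x \sin{\left(x y \right)} + 4 y^{2} e^{x y} - 10 y^{2} \cos{\left(x y \right)} - 8 y e^{x y} + 20 y \cos{\left(x y \right)}.
Matching coefficients of the independent functions:
  [x e^{x y}]:  - A = 2
  [x \sin{\left(x y \right)}]:  B = -5
  [y e^{x y}]:  4 A = -8
  [y \cos{\left(x y \right)}]:  - 4 B = 20
  [y^{2} e^{x y}]:  - 2 A = 4
  [y^{2} \cos{\left(x y \right)}, x y^{2} \sin{\left(x y \right)}]:  2 B = -10
  [x y^{2} e^{x y}]:  2 A = -4
Solving: A = -2, B = -5.
Check against the point condition:
  u(0, 0) = -7  ⟹  A + B = -7  ✓
Hence u(x, y) = - 2 e^{x y} - 5 \cos{\left(x y \right)}.

Answer: u(x, y) = - 2 e^{x y} - 5 \cos{\left(x y \right)}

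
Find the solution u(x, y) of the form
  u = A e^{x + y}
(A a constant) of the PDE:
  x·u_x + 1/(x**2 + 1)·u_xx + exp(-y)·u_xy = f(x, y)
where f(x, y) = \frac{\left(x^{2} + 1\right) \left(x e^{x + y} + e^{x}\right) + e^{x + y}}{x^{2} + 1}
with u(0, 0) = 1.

Substitute the ansatz u = A e^{x + y} into the left-hand side.
Derivatives of the ansatz:
  u_x = A e^{x} e^{y}
  u_xx = A e^{x} e^{y}
  u_xy = A e^{x} e^{y}
Term by term:
  x·u_x = A x e^{x} e^{y}
  1/(x**2 + 1)·u_xx = \frac{A e^{x} e^{y}}{x^{2} + 1}
  exp(-y)·u_xy = A e^{x}
So the left-hand side equals
  A x e^{x} e^{y} + A e^{x} + \frac{A e^{x} e^{y}}{x^{2} + 1}
This must equal f(x, y) identically; expanded, f = x e^{x} e^{y} + e^{x} + \frac{e^{x} e^{y}}{x^{2} + 1}.
Matching coefficients of the independent functions:
  [x e^{x} e^{y}, \frac{e^{x} e^{y}}{x^{2} + 1}, e^{x}]:  A = 1
Solving: A = 1.
Check against the point condition:
  u(0, 0) = 1  ⟹  A = 1  ✓
Hence u(x, y) = e^{x + y}.

Answer: u(x, y) = e^{x + y}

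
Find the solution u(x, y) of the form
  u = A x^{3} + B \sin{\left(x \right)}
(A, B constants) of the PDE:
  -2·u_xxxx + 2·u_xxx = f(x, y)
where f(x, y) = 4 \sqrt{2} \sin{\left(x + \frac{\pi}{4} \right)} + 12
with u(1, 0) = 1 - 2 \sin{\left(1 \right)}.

Substitute the ansatz u = A x^{3} + B \sin{\left(x \right)} into the left-hand side.
Derivatives of the ansatz:
  u_xxxx = B \sin{\left(x \right)}
  u_xxx = 6 A - B \cos{\left(x \right)}
Term by term:
  -2·u_xxxx = - 2 B \sin{\left(x \right)}
  2·u_xxx = 12 A - 2 B \cos{\left(x \right)}
So the left-hand side equals
  12 A - 2 B \sin{\left(x \right)} - 2 B \cos{\left(x \right)}
This must equal f(x, y) identically; expanded, f = 4 \sin{\left(x \right)} + 4 \cos{\left(x \right)} + 12.
Matching coefficients of the independent functions:
  [constant term]:  12 A = 12
  [\sin{\left(x \right)}, \cos{\left(x \right)}]:  - 2 B = 4
Solving: A = 1, B = -2.
Check against the point condition:
  u(1, 0) = 1 - 2 \sin{\left(1 \right)}  ⟹  A + B \sin{\left(1 \right)} = 1 - 2 \sin{\left(1 \right)}  ✓
Hence u(x, y) = x^{3} - 2 \sin{\left(x \right)}.

Answer: u(x, y) = x^{3} - 2 \sin{\left(x \right)}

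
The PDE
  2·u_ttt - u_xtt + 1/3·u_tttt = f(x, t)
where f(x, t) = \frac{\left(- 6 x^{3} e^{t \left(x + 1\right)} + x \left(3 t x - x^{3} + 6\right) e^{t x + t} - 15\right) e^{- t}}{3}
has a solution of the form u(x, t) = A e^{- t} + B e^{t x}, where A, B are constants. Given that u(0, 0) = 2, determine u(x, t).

Substitute the ansatz u = A e^{- t} + B e^{t x} into the left-hand side.
Derivatives of the ansatz:
  u_ttt = - A e^{- t} + B x^{3} e^{t x}
  u_xtt = B t x^{2} e^{t x} + 2 B x e^{t x}
  u_tttt = A e^{- t} + B x^{4} e^{t x}
Term by term:
  2·u_ttt = - 2 A e^{- t} + 2 B x^{3} e^{t x}
  -u_xtt = - B t x^{2} e^{t x} - 2 B x e^{t x}
  1/3·u_tttt = \frac{A e^{- t}}{3} + \frac{B x^{4} e^{t x}}{3}
So the left-hand side equals
  - \frac{5 A e^{- t}}{3} - B t x^{2} e^{t x} + \frac{B x^{4} e^{t x}}{3} + 2 B x^{3} e^{t x} - 2 B x e^{t x}
This must equal f(x, t) identically; expanded, f = t x^{2} e^{t x} - \frac{x^{4} e^{t x}}{3} - 2 x^{3} e^{t x} + 2 x e^{t x} - 5 e^{- t}.
Matching coefficients of the independent functions:
  [x e^{t x}]:  - 2 B = 2
  [x^{3} e^{t x}]:  2 B = -2
  [x^{4} e^{t x}]:  \frac{B}{3} = - \frac{1}{3}
  [t x^{2} e^{t x}]:  - B = 1
  [e^{- t}]:  - \frac{5 A}{3} = -5
Solving: A = 3, B = -1.
Check against the point condition:
  u(0, 0) = 2  ⟹  A + B = 2  ✓
Hence u(x, t) = - e^{t x} + 3 e^{- t}.

Answer: u(x, t) = - e^{t x} + 3 e^{- t}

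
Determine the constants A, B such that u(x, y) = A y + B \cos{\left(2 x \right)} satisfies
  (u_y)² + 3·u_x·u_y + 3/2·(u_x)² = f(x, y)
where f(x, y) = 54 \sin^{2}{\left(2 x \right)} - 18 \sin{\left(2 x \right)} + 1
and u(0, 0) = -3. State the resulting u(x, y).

Substitute the ansatz u = A y + B \cos{\left(2 x \right)} into the left-hand side.
Derivatives of the ansatz:
  u_y = A
  u_x = - 2 B \sin{\left(2 x \right)}
Term by term:
  (u_y)² = A^{2}
  3·u_x·u_y = - 6 A B \sin{\left(2 x \right)}
  3/2·(u_x)² = 6 B^{2} \sin^{2}{\left(2 x \right)}
So the left-hand side equals
  A^{2} - 6 A B \sin{\left(2 x \right)} + 6 B^{2} \sin^{2}{\left(2 x \right)}
This must equal f(x, y) = 54 \sin^{2}{\left(2 x \right)} - 18 \sin{\left(2 x \right)} + 1 identically.
Matching coefficients of the independent functions:
  [constant term]:  A^{2} = 1
  [\sin{\left(2 x \right)}]:  - 6 A B = -18
  [\sin^{2}{\left(2 x \right)}]:  6 B^{2} = 54
These equations allow (A, B) = (-1, -3) or (1, 3).
Impose the point condition(s):
  u(0, 0) = -3  ⟹  B = -3
Only A = -1, B = -3 satisfies everything.
Hence u(x, y) = - y - 3 \cos{\left(2 x \right)}.

Answer: u(x, y) = - y - 3 \cos{\left(2 x \right)}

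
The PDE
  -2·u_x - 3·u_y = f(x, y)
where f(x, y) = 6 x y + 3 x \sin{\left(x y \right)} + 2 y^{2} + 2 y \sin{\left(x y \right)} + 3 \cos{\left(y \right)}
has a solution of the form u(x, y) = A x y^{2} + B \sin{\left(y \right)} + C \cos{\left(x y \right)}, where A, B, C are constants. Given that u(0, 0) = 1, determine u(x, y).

Substitute the ansatz u = A x y^{2} + B \sin{\left(y \right)} + C \cos{\left(x y \right)} into the left-hand side.
Derivatives of the ansatz:
  u_x = A y^{2} - C y \sin{\left(x y \right)}
  u_y = 2 A x y + B \cos{\left(y \right)} - C x \sin{\left(x y \right)}
Term by term:
  -2·u_x = - 2 A y^{2} + 2 C y \sin{\left(x y \right)}
  -3·u_y = - 6 A x y - 3 B \cos{\left(y \right)} + 3 C x \sin{\left(x y \right)}
So the left-hand side equals
  - 6 A x y - 2 A y^{2} - 3 B \cos{\left(y \right)} + 3 C x \sin{\left(x y \right)} + 2 C y \sin{\left(x y \right)}
This must equal f(x, y) = 6 x y + 3 x \sin{\left(x y \right)} + 2 y^{2} + 2 y \sin{\left(x y \right)} + 3 \cos{\left(y \right)} identically.
Matching coefficients of the independent functions:
  [y^{2}]:  - 2 A = 2
  [x y]:  - 6 A = 6
  [x \sin{\left(x y \right)}]:  3 C = 3
  [y \sin{\left(x y \right)}]:  2 C = 2
  [\cos{\left(y \right)}]:  - 3 B = 3
Solving: A = -1, B = -1, C = 1.
Check against the point condition:
  u(0, 0) = 1  ⟹  C = 1  ✓
Hence u(x, y) = - x y^{2} - \sin{\left(y \right)} + \cos{\left(x y \right)}.

Answer: u(x, y) = - x y^{2} - \sin{\left(y \right)} + \cos{\left(x y \right)}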